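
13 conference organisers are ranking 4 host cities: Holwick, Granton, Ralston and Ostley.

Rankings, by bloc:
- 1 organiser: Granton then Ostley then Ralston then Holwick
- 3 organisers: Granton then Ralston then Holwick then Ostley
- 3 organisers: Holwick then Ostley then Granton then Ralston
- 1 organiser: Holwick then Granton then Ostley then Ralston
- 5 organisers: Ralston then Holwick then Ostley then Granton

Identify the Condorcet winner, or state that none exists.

Check each pair by majority over 13 ballots:
Holwick vs Granton: Holwick preferred on 3+1+5 = 9 ballots; Holwick wins 9–4.
Holwick–Ralston: Ralston 9–4.
Holwick vs Ostley: Holwick, 12–1.
Granton vs Ralston: Granton, 8–5.
Granton vs Ostley: 5 to 8, Ostley.
Ralston vs Ostley: Ralston wins 8–5.
No city is unbeaten: Holwick loses to Ralston; Granton loses to Holwick; Ralston loses to Granton; Ostley loses to Holwick. In particular Holwick > Granton > Ralston > Holwick is a majority cycle — no Condorcet winner exists.

none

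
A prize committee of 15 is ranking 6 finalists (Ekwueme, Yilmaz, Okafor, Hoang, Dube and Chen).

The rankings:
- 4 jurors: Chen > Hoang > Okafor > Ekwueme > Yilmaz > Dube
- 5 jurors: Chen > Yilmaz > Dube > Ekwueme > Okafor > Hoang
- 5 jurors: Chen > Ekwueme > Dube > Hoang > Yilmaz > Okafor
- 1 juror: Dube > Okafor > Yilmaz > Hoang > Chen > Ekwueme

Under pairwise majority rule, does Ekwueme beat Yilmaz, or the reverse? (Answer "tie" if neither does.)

Ekwueme

Ballots ranking Ekwueme above Yilmaz: 4 + 5 = 9.
Ballots ranking Yilmaz above Ekwueme: 15 − 9 = 6.
Ekwueme wins the head-to-head 9–6.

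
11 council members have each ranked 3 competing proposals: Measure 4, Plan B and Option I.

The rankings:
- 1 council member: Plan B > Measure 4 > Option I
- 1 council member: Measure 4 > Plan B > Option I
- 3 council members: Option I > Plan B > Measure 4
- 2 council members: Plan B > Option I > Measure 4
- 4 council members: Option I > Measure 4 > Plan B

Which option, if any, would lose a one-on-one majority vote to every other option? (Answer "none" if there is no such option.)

Measure 4

Pairwise majorities:
Measure 4 vs Plan B: Plan B, 6–5.
Measure 4 vs Option I: 2 to 9, Option I.
Plan B vs Option I: Option I wins 7–4.
Measure 4 is beaten in every head-to-head and is the Condorcet loser.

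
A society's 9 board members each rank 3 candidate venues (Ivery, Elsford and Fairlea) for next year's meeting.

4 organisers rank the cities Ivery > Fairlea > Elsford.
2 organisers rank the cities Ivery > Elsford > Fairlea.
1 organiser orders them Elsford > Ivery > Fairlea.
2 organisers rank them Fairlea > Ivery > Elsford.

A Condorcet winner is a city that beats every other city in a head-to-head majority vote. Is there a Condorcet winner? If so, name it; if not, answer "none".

Ivery

Check each pair by majority over 9 ballots:
Ivery vs Elsford: Ivery is ranked higher on 4+2+2 = 8 ballots, Elsford on 1. Ivery wins 8–1.
Ivery vs Fairlea: 7 to 2, Ivery.
Elsford vs Fairlea: Elsford is ranked higher on 2+1 = 3 ballots, Fairlea on 6. Fairlea wins 6–3.
Ivery wins every pairwise contest, so Ivery is the Condorcet winner.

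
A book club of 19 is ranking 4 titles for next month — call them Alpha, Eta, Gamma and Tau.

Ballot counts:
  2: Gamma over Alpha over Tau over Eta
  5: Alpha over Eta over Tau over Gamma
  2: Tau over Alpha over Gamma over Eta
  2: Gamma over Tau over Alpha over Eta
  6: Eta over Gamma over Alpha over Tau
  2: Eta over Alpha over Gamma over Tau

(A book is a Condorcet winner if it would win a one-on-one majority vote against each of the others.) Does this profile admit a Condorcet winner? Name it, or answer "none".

Check each pair by majority over 19 ballots:
Alpha vs Eta: Alpha is ranked higher on 2+5+2+2 = 11 ballots, Eta on 8. Alpha wins 11–8.
Alpha vs Gamma: Alpha is ranked higher on 5+2+2 = 9 ballots, Gamma on 10. Gamma wins 10–9.
Alpha vs Tau: 15 to 4, Alpha.
Eta vs Gamma: Eta preferred on 5+6+2 = 13 ballots; Eta wins 13–6.
Eta vs Tau: 13 to 6, Eta.
Gamma vs Tau: 2+2+6+2 = 12 for Gamma, 7 for Tau — Gamma by 12–7.
No book is unbeaten: Alpha loses to Gamma; Eta loses to Alpha; Gamma loses to Eta; Tau loses to Alpha. In particular Alpha > Eta > Gamma > Alpha is a majority cycle — no Condorcet winner exists.

none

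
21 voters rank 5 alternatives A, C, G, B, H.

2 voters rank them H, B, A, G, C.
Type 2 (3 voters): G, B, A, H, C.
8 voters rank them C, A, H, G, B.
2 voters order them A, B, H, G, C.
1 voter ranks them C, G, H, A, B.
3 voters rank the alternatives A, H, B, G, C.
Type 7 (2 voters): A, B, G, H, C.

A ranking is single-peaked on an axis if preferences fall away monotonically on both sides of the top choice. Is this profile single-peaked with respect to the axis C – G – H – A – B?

Axis positions: C=1, G=2, H=3, A=4, B=5.
Type 1: ranking walks positions 3-5-4-2-1; B is ranked above A even though A lies between B and the peak H on the axis — preferences dip and rise again. Not single-peaked.
Type 2: ranking walks positions 2-5-4-3-1; B is ranked above H even though H lies between B and the peak G on the axis — preferences dip and rise again. Not single-peaked.
Type 3: ranking walks positions 1-4-3-2-5; A is ranked above G even though G lies between A and the peak C on the axis — preferences dip and rise again. Not single-peaked.
Type 4 (peak A at position 4): ranking walks positions 4-5-3-2-1, expanding outward from the peak — single-peaked.
Type 5 (peak C at position 1): ranking walks positions 1-2-3-4-5, expanding outward from the peak — single-peaked.
Type 6 (peak A at position 4): ranking walks positions 4-3-5-2-1, expanding outward from the peak — single-peaked.
Type 7: ranking walks positions 4-5-2-3-1; G is ranked above H even though H lies between G and the peak A on the axis — preferences dip and rise again. Not single-peaked.
Type 1 violates single-peakedness, so the profile is not single-peaked on this axis.

no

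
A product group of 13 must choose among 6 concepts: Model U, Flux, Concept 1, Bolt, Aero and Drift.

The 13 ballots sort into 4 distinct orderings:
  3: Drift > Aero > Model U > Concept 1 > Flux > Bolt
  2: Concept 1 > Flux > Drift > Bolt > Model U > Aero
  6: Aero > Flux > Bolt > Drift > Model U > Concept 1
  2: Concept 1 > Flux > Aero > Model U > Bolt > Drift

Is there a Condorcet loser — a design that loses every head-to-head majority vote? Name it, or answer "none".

none

Head-to-head results (13 engineers):
Model U vs Flux: Flux, 10–3.
Model U vs Concept 1: 3+6 = 9 for Model U, 4 for Concept 1 — Model U by 9–4.
Model U vs Bolt: Model U is ranked higher on 3+2 = 5 ballots, Bolt on 8. Bolt wins 8–5.
Model U vs Aero: 2 to 11, Aero.
Model U vs Drift: Drift, 11–2.
Flux vs Concept 1: Concept 1, 7–6.
Flux–Bolt: Flux 13–0.
Flux–Aero: Aero 9–4.
Flux vs Drift: 10 to 3, Flux.
Concept 1–Bolt: Concept 1 7–6.
Concept 1 vs Aero: Concept 1 preferred on 2+2 = 4 ballots; Aero wins 9–4.
Concept 1 vs Drift: Concept 1 is ranked higher on 2+2 = 4 ballots, Drift on 9. Drift wins 9–4.
Bolt vs Aero: 2 for Bolt, 11 for Aero — Aero by 11–2.
Bolt–Drift: Bolt 8–5.
Aero vs Drift: Aero, 8–5.
No design is winless: Model U beats Concept 1; Flux beats Model U; Concept 1 beats Flux; Bolt beats Model U; Aero beats Model U; Drift beats Model U. There is no Condorcet loser.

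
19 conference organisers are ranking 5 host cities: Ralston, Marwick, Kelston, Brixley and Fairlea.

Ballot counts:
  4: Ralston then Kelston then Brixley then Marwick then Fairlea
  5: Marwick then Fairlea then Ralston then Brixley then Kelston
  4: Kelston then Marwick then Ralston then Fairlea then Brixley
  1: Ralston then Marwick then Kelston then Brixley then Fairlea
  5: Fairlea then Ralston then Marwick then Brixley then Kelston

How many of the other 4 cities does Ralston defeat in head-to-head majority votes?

3

Ralston against each rival (19 organisers):
Ralston vs Marwick: Ralston, 10–9.
Ralston vs Kelston: 15 to 4, Ralston.
Ralston–Brixley: Ralston 19–0.
Ralston vs Fairlea: Ralston preferred on 4+4+1 = 9 ballots; Fairlea wins 10–9.
Ralston beats Marwick, Kelston, Brixley; loses to Fairlea — 3 pairwise wins.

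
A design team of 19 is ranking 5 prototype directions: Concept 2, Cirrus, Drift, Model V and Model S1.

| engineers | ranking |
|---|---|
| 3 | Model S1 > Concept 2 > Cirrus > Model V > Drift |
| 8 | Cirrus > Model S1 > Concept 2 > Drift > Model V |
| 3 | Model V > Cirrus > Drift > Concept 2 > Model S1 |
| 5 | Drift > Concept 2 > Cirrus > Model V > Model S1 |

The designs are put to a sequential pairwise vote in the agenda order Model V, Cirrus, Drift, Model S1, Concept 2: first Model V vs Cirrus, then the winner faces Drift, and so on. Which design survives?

Cirrus

Round 1: Model V vs Cirrus — 3–16, Cirrus advances.
Round 2: Cirrus vs Drift — 14–5, Cirrus advances.
Round 3: Cirrus vs Model S1 — 16–3, Cirrus advances.
Round 4: Cirrus vs Concept 2 — 11–8, Cirrus advances.
The agenda winner is Cirrus.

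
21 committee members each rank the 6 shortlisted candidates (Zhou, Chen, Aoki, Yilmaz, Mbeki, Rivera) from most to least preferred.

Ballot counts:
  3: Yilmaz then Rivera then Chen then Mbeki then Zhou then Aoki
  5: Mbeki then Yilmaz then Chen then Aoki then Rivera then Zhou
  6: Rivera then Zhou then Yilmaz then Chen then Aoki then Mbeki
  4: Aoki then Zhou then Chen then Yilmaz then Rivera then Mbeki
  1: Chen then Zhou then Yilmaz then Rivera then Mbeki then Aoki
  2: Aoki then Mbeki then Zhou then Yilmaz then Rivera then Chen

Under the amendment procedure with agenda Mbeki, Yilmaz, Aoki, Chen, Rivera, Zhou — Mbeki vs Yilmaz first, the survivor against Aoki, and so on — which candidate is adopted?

Round 1: Mbeki vs Yilmaz — 7–14, Yilmaz advances.
Round 2: Yilmaz vs Aoki — 15–6, Yilmaz advances.
Round 3: Yilmaz vs Chen — 16–5, Yilmaz advances.
Round 4: Yilmaz vs Rivera — 15–6, Yilmaz advances.
Round 5: Yilmaz vs Zhou — 8–13, Zhou advances.
The agenda winner is Zhou.

Zhou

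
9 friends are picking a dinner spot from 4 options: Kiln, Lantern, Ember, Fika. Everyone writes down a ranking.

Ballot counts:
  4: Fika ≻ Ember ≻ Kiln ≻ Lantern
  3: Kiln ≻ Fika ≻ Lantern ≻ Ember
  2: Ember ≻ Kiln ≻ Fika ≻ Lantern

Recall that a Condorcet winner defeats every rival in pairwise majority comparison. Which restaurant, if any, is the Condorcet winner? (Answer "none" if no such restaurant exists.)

Check each pair by majority over 9 ballots:
Kiln vs Lantern: Kiln, 9–0.
Kiln vs Ember: Ember, 6–3.
Kiln vs Fika: Kiln wins 5–4.
Lantern–Ember: Ember 6–3.
Lantern vs Fika: Fika wins 9–0.
Ember–Fika: Fika 7–2.
Every restaurant loses at least once (Kiln loses to Ember; Lantern loses to Kiln; Ember loses to Fika; Fika loses to Kiln). The majority relation contains the cycle Kiln → Fika → Ember → Kiln, so there is no Condorcet winner.

none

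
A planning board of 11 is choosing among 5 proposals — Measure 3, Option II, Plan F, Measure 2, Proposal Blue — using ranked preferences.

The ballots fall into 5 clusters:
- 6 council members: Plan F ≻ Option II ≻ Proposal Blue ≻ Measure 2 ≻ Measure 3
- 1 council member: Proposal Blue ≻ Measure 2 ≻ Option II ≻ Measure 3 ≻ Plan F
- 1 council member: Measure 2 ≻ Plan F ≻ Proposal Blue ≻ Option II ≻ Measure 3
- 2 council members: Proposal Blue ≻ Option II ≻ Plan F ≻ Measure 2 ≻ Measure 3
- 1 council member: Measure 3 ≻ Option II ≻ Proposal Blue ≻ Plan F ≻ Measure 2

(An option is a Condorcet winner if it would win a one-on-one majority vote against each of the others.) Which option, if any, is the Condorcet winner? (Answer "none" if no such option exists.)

Plan F

Check each pair by majority over 11 ballots:
Measure 3 vs Option II: 1 for Measure 3, 10 for Option II — Option II by 10–1.
Measure 3 vs Plan F: 2 to 9, Plan F.
Measure 3 vs Measure 2: Measure 3 preferred on 1 ballot; Measure 2 wins 10–1.
Measure 3 vs Proposal Blue: Measure 3 is ranked higher on 1 ballot, Proposal Blue on 10. Proposal Blue wins 10–1.
Option II vs Plan F: Option II is ranked higher on 1+2+1 = 4 ballots, Plan F on 7. Plan F wins 7–4.
Option II vs Measure 2: Option II preferred on 6+2+1 = 9 ballots; Option II wins 9–2.
Option II vs Proposal Blue: Option II is ranked higher on 6+1 = 7 ballots, Proposal Blue on 4. Option II wins 7–4.
Plan F vs Measure 2: 6+2+1 = 9 for Plan F, 2 for Measure 2 — Plan F by 9–2.
Plan F vs Proposal Blue: Plan F is ranked higher on 6+1 = 7 ballots, Proposal Blue on 4. Plan F wins 7–4.
Measure 2 vs Proposal Blue: Measure 2 preferred on 1 ballot; Proposal Blue wins 10–1.
Only Plan F has no losses; Plan F is the Condorcet winner.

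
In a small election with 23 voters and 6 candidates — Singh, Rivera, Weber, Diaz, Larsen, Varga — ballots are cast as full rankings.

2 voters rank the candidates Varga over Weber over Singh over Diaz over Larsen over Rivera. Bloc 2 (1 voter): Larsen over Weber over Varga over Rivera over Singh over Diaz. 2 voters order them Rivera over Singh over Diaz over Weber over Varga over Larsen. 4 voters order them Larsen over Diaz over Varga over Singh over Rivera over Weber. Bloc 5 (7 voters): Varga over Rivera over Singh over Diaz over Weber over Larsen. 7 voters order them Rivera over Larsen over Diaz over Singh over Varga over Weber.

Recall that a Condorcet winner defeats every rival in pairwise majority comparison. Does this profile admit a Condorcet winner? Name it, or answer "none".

Check each pair by majority over 23 ballots:
Singh vs Rivera: Rivera wins 17–6.
Singh vs Weber: Singh preferred on 2+4+7+7 = 20 ballots; Singh wins 20–3.
Singh vs Diaz: 12 to 11, Singh.
Singh vs Larsen: Singh is ranked higher on 2+2+7 = 11 ballots, Larsen on 12. Larsen wins 12–11.
Singh vs Varga: Varga wins 14–9.
Rivera vs Weber: Rivera is ranked higher on 2+4+7+7 = 20 ballots, Weber on 3. Rivera wins 20–3.
Rivera vs Diaz: Rivera, 17–6.
Rivera vs Larsen: 2+7+7 = 16 for Rivera, 7 for Larsen — Rivera by 16–7.
Rivera vs Varga: Rivera preferred on 2+7 = 9 ballots; Varga wins 14–9.
Weber vs Diaz: 2+1 = 3 for Weber, 20 for Diaz — Diaz by 20–3.
Weber vs Larsen: Larsen, 12–11.
Weber vs Varga: Varga wins 20–3.
Diaz–Larsen: Larsen 12–11.
Diaz vs Varga: Diaz preferred on 2+4+7 = 13 ballots; Diaz wins 13–10.
Larsen vs Varga: Larsen is ranked higher on 1+4+7 = 12 ballots, Varga on 11. Larsen wins 12–11.
No candidate is unbeaten: Singh loses to Rivera; Rivera loses to Varga; Weber loses to Singh; Diaz loses to Singh; Larsen loses to Rivera; Varga loses to Diaz. In particular Singh beats Diaz beats Varga beats Singh is a majority cycle — no Condorcet winner exists.

none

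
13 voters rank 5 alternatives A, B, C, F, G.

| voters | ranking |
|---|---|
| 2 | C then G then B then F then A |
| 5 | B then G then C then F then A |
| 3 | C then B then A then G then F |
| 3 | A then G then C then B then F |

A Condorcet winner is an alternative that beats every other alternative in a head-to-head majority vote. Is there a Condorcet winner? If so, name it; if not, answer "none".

Pairwise majorities:
A vs B: 3 for A, 10 for B — B by 10–3.
A vs C: A is ranked higher on 3 ballots, C on 10. C wins 10–3.
A vs F: 6 to 7, F.
A vs G: 3+3 = 6 for A, 7 for G — G by 7–6.
B vs C: B is ranked higher on 5 ballots, C on 8. C wins 8–5.
B vs F: 2+5+3+3 = 13 for B, 0 for F — B by 13–0.
B vs G: B is ranked higher on 5+3 = 8 ballots, G on 5. B wins 8–5.
C vs F: C preferred on 2+5+3+3 = 13 ballots; C wins 13–0.
C vs G: C preferred on 2+3 = 5 ballots; G wins 8–5.
F vs G: F preferred on 0 ballots; G wins 13–0.
No alternative is unbeaten: A loses to B; B loses to C; C loses to G; F loses to B; G loses to B. In particular B > G > C > B is a majority cycle — no Condorcet winner exists.

none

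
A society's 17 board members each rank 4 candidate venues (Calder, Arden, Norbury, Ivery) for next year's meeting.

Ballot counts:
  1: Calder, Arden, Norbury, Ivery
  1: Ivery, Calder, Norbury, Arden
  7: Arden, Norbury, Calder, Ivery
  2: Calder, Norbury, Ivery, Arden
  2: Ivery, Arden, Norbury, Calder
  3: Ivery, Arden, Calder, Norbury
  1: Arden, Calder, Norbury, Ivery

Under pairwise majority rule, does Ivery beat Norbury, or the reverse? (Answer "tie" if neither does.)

Norbury

Ballots ranking Ivery above Norbury: 1 + 2 + 3 = 6.
Ballots ranking Norbury above Ivery: 17 − 6 = 11.
Norbury wins the head-to-head 11–6.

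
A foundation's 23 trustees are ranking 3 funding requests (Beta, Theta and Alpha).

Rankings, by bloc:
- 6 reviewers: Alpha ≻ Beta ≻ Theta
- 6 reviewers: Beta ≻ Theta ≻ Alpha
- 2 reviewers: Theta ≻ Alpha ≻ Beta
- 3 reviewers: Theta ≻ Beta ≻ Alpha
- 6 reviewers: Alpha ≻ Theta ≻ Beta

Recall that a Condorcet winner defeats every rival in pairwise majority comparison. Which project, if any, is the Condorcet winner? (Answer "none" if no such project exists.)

Alpha

Pairwise majorities:
Beta vs Theta: Beta wins 12–11.
Beta–Alpha: Alpha 14–9.
Theta vs Alpha: Alpha wins 12–11.
Alpha wins every pairwise contest, so Alpha is the Condorcet winner.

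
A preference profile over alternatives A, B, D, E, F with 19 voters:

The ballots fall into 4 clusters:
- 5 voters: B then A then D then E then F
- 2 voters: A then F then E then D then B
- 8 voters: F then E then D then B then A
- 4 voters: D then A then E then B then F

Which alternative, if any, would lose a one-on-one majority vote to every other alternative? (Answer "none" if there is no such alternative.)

none

Pairwise majorities:
A vs B: 2+4 = 6 for A, 13 for B — B by 13–6.
A vs D: A is ranked higher on 5+2 = 7 ballots, D on 12. D wins 12–7.
A vs E: A preferred on 5+2+4 = 11 ballots; A wins 11–8.
A vs F: A is ranked higher on 5+2+4 = 11 ballots, F on 8. A wins 11–8.
B vs D: B is ranked higher on 5 ballots, D on 14. D wins 14–5.
B vs E: E wins 14–5.
B vs F: F wins 10–9.
D vs E: E wins 10–9.
D vs F: D is ranked higher on 5+4 = 9 ballots, F on 10. F wins 10–9.
E vs F: F, 10–9.
No alternative is winless: A beats E; B beats A; D beats A; E beats B; F beats B. There is no Condorcet loser.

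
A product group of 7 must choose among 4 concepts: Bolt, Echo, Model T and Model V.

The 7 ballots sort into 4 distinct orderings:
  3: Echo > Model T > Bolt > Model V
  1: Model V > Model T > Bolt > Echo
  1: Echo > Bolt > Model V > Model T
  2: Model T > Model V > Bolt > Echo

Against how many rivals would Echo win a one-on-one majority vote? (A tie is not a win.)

Echo against each rival (7 engineers):
Echo vs Bolt: Echo is ranked higher on 3+1 = 4 ballots, Bolt on 3. Echo wins 4–3.
Echo vs Model T: Echo, 4–3.
Echo vs Model V: Echo, 4–3.
Echo beats Bolt, Model T, Model V — 3 pairwise wins.

3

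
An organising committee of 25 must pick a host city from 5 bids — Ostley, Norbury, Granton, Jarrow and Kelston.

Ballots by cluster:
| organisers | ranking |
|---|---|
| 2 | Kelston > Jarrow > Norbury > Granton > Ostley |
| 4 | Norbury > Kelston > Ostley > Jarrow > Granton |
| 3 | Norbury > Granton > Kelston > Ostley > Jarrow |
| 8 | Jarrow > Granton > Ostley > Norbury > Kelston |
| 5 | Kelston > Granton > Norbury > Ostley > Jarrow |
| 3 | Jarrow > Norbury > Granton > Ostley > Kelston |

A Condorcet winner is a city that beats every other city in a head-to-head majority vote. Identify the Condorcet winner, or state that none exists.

Head-to-head results (25 organisers):
Ostley–Norbury: Norbury 17–8.
Ostley vs Granton: Granton wins 21–4.
Ostley vs Jarrow: Jarrow wins 13–12.
Ostley vs Kelston: 8+3 = 11 for Ostley, 14 for Kelston — Kelston by 14–11.
Norbury vs Granton: Granton, 13–12.
Norbury vs Jarrow: Jarrow wins 13–12.
Norbury vs Kelston: 4+3+8+3 = 18 for Norbury, 7 for Kelston — Norbury by 18–7.
Granton vs Jarrow: 8 to 17, Jarrow.
Granton vs Kelston: Granton wins 14–11.
Jarrow vs Kelston: Jarrow is ranked higher on 8+3 = 11 ballots, Kelston on 14. Kelston wins 14–11.
No city is unbeaten: Ostley loses to Norbury; Norbury loses to Granton; Granton loses to Jarrow; Jarrow loses to Kelston; Kelston loses to Norbury. In particular Norbury → Kelston → Jarrow → Norbury is a majority cycle — no Condorcet winner exists.

none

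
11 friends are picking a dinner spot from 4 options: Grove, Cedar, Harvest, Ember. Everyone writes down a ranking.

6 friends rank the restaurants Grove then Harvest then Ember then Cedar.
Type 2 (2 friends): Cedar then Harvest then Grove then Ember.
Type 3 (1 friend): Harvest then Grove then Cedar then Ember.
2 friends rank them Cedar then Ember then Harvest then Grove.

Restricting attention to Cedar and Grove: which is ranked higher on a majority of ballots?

Ballots ranking Cedar above Grove: 2 + 2 = 4.
Ballots ranking Grove above Cedar: 11 − 4 = 7.
Grove wins the head-to-head 7–4.

Grove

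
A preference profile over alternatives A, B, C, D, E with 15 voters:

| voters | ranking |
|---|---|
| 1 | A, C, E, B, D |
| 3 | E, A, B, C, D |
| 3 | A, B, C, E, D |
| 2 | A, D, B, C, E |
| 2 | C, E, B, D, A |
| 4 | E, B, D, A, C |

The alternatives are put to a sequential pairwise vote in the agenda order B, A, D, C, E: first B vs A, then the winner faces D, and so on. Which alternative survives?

E

Round 1: B vs A — 6–9, A advances.
Round 2: A vs D — 9–6, A advances.
Round 3: A vs C — 13–2, A advances.
Round 4: A vs E — 6–9, E advances.
E survives the agenda.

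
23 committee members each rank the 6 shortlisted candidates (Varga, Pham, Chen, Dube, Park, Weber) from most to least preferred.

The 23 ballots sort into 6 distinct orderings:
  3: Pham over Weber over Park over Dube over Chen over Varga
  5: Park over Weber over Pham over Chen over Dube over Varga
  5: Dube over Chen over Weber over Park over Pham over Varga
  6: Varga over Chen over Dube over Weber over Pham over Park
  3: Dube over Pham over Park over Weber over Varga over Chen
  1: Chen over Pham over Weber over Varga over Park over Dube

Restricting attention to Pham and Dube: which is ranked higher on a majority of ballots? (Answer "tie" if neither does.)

Ballots ranking Pham above Dube: 3 + 5 + 1 = 9.
Ballots ranking Dube above Pham: 23 − 9 = 14.
Dube wins the head-to-head 14–9.

Dube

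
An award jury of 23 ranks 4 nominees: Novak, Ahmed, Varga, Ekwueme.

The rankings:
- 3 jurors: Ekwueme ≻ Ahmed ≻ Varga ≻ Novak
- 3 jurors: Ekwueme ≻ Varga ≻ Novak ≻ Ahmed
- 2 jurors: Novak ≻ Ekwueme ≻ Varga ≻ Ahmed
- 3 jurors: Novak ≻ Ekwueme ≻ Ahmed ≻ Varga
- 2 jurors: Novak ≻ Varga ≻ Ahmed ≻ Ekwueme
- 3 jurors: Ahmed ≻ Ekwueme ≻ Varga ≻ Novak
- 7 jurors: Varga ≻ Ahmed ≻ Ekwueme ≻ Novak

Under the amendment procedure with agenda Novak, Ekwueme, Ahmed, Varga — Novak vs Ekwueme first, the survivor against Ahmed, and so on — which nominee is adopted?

Round 1: Novak vs Ekwueme — 7–16, Ekwueme advances.
Round 2: Ekwueme vs Ahmed — 11–12, Ahmed advances.
Round 3: Ahmed vs Varga — 9–14, Varga advances.
The agenda winner is Varga.

Varga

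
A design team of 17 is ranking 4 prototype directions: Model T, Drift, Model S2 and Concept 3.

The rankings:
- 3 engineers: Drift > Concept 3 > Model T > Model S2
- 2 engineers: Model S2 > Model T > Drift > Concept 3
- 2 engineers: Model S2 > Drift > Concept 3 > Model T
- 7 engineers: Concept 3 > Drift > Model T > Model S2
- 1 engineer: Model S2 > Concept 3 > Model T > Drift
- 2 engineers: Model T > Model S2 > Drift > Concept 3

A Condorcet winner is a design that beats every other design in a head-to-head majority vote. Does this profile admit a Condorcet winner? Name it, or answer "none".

Drift

Head-to-head results (17 engineers):
Model T vs Drift: Drift, 12–5.
Model T–Model S2: Model T 12–5.
Model T vs Concept 3: Model T is ranked higher on 2+2 = 4 ballots, Concept 3 on 13. Concept 3 wins 13–4.
Drift–Model S2: Drift 10–7.
Drift vs Concept 3: Drift, 9–8.
Model S2 vs Concept 3: 7 to 10, Concept 3.
Only Drift has no losses; Drift is the Condorcet winner.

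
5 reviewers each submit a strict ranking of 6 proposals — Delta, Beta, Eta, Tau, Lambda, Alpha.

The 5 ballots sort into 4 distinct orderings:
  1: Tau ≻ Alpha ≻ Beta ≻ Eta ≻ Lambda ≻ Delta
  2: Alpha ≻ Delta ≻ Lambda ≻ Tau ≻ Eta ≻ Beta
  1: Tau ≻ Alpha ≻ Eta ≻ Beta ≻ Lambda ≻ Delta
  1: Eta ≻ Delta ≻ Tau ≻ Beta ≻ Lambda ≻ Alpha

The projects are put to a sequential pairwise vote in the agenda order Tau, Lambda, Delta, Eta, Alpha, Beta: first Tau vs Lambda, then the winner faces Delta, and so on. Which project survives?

Alpha

Round 1: Tau vs Lambda — 3–2, Tau advances.
Round 2: Tau vs Delta — 2–3, Delta advances.
Round 3: Delta vs Eta — 2–3, Eta advances.
Round 4: Eta vs Alpha — 1–4, Alpha advances.
Round 5: Alpha vs Beta — 4–1, Alpha advances.
Alpha survives the agenda.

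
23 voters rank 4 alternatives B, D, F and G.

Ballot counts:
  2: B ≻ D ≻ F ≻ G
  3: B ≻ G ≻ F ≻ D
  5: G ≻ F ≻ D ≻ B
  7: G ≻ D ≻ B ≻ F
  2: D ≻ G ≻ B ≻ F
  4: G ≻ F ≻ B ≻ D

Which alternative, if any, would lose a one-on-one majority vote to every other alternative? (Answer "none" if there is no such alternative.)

Head-to-head results (23 voters):
B vs D: D wins 14–9.
B–F: B 14–9.
B vs G: 2+3 = 5 for B, 18 for G — G by 18–5.
D vs F: 2+7+2 = 11 for D, 12 for F — F by 12–11.
D vs G: G, 19–4.
F vs G: 2 to 21, G.
No alternative is winless: B beats F; D beats B; F beats D; G beats B. There is no Condorcet loser.

none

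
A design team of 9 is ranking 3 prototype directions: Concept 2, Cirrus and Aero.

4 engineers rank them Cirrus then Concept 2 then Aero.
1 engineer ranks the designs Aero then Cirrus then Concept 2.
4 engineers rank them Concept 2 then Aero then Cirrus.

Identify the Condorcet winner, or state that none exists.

Check each pair by majority over 9 ballots:
Concept 2 vs Cirrus: Concept 2 is ranked higher on 4 ballots, Cirrus on 5. Cirrus wins 5–4.
Concept 2 vs Aero: 4+4 = 8 for Concept 2, 1 for Aero — Concept 2 by 8–1.
Cirrus vs Aero: 4 to 5, Aero.
No design is unbeaten: Concept 2 loses to Cirrus; Cirrus loses to Aero; Aero loses to Concept 2. In particular Concept 2 → Aero → Cirrus → Concept 2 is a majority cycle — no Condorcet winner exists.

none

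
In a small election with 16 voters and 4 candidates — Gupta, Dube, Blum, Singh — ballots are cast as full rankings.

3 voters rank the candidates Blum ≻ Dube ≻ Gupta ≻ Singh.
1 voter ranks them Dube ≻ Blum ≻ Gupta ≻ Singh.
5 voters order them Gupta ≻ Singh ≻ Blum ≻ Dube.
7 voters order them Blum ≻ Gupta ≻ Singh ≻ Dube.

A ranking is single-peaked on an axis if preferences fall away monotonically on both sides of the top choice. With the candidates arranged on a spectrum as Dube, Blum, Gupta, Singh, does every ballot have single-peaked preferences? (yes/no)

Axis positions: Dube=1, Blum=2, Gupta=3, Singh=4.
Bloc 1 (peak Blum at position 2): ranking walks positions 2-1-3-4, expanding outward from the peak — single-peaked.
Bloc 2 (peak Dube at position 1): ranking walks positions 1-2-3-4, expanding outward from the peak — single-peaked.
Bloc 3 (peak Gupta at position 3): ranking walks positions 3-4-2-1, expanding outward from the peak — single-peaked.
Bloc 4 (peak Blum at position 2): ranking walks positions 2-3-4-1, expanding outward from the peak — single-peaked.
Every ranking is single-peaked on this axis.

yes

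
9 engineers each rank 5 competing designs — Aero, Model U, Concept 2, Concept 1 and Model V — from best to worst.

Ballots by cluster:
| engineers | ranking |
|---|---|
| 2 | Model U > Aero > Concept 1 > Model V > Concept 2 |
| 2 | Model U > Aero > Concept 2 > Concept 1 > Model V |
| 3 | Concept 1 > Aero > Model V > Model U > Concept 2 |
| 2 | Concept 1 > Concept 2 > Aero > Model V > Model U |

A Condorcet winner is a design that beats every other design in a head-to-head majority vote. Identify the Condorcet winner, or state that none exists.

Check each pair by majority over 9 ballots:
Aero vs Model U: Aero wins 5–4.
Aero vs Concept 2: Aero preferred on 2+2+3 = 7 ballots; Aero wins 7–2.
Aero–Concept 1: Concept 1 5–4.
Aero–Model V: Aero 9–0.
Model U vs Concept 2: Model U preferred on 2+2+3 = 7 ballots; Model U wins 7–2.
Model U vs Concept 1: Model U is ranked higher on 2+2 = 4 ballots, Concept 1 on 5. Concept 1 wins 5–4.
Model U vs Model V: 4 to 5, Model V.
Concept 2 vs Concept 1: Concept 1 wins 7–2.
Concept 2 vs Model V: 4 to 5, Model V.
Concept 1 vs Model V: Concept 1, 9–0.
Only Concept 1 has no losses; Concept 1 is the Condorcet winner.

Concept 1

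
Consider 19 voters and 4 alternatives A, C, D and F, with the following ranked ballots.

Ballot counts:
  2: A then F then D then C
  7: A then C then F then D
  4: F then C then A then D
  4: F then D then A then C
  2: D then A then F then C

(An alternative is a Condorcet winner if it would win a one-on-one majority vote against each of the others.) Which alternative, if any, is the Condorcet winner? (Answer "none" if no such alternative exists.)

A

Pairwise majorities:
A–C: A 15–4.
A vs D: A, 13–6.
A vs F: A, 11–8.
C vs D: C wins 11–8.
C vs F: F, 12–7.
D vs F: F wins 17–2.
A wins every pairwise contest, so A is the Condorcet winner.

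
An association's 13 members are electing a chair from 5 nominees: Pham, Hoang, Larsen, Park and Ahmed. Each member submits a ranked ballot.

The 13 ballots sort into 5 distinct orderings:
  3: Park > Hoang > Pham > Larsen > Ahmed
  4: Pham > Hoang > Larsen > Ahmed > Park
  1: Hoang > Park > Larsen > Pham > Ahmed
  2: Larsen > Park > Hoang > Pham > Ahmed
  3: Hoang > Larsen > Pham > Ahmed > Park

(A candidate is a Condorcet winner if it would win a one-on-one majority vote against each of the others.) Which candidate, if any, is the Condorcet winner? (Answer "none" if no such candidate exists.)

Hoang

Pairwise majorities:
Pham vs Hoang: 4 to 9, Hoang.
Pham vs Larsen: Pham is ranked higher on 3+4 = 7 ballots, Larsen on 6. Pham wins 7–6.
Pham vs Park: Pham preferred on 4+3 = 7 ballots; Pham wins 7–6.
Pham vs Ahmed: Pham is ranked higher on 3+4+1+2+3 = 13 ballots, Ahmed on 0. Pham wins 13–0.
Hoang vs Larsen: Hoang preferred on 3+4+1+3 = 11 ballots; Hoang wins 11–2.
Hoang vs Park: Hoang preferred on 4+1+3 = 8 ballots; Hoang wins 8–5.
Hoang vs Ahmed: Hoang preferred on 3+4+1+2+3 = 13 ballots; Hoang wins 13–0.
Larsen vs Park: 4+2+3 = 9 for Larsen, 4 for Park — Larsen by 9–4.
Larsen vs Ahmed: 13 to 0, Larsen.
Park vs Ahmed: 3+1+2 = 6 for Park, 7 for Ahmed — Ahmed by 7–6.
Hoang beats each of Pham, Larsen, Park, Ahmed — Hoang is the Condorcet winner.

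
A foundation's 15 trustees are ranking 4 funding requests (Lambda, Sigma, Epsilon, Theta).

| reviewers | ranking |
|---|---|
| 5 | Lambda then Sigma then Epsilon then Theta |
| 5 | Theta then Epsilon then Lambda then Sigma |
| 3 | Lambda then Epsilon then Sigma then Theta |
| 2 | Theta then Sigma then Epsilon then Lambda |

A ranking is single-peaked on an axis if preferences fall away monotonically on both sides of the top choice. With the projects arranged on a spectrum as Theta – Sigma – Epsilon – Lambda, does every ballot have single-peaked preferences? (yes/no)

Axis positions: Theta=1, Sigma=2, Epsilon=3, Lambda=4.
Cluster 1: ranking walks positions 4-2-3-1; Sigma is ranked above Epsilon even though Epsilon lies between Sigma and the peak Lambda on the axis — preferences dip and rise again. Not single-peaked.
Cluster 2: ranking walks positions 1-3-4-2; Epsilon is ranked above Sigma even though Sigma lies between Epsilon and the peak Theta on the axis — preferences dip and rise again. Not single-peaked.
Cluster 3 (peak Lambda at position 4): ranking walks positions 4-3-2-1, expanding outward from the peak — single-peaked.
Cluster 4 (peak Theta at position 1): ranking walks positions 1-2-3-4, expanding outward from the peak — single-peaked.
Cluster 1 violates single-peakedness, so the profile is not single-peaked on this axis.

no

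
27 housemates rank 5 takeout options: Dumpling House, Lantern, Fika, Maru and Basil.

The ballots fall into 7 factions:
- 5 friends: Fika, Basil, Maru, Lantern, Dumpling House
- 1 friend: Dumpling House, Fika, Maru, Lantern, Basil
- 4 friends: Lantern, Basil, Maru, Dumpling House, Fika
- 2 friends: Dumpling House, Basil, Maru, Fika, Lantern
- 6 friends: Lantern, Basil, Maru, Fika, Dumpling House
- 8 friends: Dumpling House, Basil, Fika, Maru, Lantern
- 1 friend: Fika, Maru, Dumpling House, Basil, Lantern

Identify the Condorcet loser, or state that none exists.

Head-to-head results (27 friends):
Dumpling House vs Lantern: Lantern wins 15–12.
Dumpling House vs Fika: Dumpling House, 15–12.
Dumpling House vs Maru: Dumpling House is ranked higher on 1+2+8 = 11 ballots, Maru on 16. Maru wins 16–11.
Dumpling House vs Basil: Dumpling House is ranked higher on 1+2+8+1 = 12 ballots, Basil on 15. Basil wins 15–12.
Lantern–Fika: Fika 17–10.
Lantern vs Maru: 4+6 = 10 for Lantern, 17 for Maru — Maru by 17–10.
Lantern vs Basil: 11 to 16, Basil.
Fika vs Maru: Fika wins 15–12.
Fika vs Basil: Fika is ranked higher on 5+1+1 = 7 ballots, Basil on 20. Basil wins 20–7.
Maru vs Basil: Maru preferred on 1+1 = 2 ballots; Basil wins 25–2.
No restaurant is winless: Dumpling House beats Fika; Lantern beats Dumpling House; Fika beats Lantern; Maru beats Dumpling House; Basil beats Dumpling House. There is no Condorcet loser.

none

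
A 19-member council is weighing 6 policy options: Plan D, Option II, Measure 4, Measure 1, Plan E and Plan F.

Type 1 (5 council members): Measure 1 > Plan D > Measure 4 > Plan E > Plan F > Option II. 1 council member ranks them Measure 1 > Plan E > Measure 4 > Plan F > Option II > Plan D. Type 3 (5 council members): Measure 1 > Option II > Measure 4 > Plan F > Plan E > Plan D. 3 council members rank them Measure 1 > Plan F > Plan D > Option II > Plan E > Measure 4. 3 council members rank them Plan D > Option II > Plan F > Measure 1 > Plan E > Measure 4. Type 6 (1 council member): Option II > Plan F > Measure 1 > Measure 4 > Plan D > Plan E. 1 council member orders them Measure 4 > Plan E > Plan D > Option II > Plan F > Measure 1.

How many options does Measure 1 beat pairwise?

5

Measure 1 against each rival (19 council members):
Measure 1 vs Plan D: Measure 1 wins 15–4.
Measure 1 vs Option II: Measure 1 wins 14–5.
Measure 1 vs Measure 4: 18 to 1, Measure 1.
Measure 1–Plan E: Measure 1 18–1.
Measure 1 vs Plan F: Measure 1 wins 14–5.
Measure 1 beats Plan D, Option II, Measure 4, Plan E, Plan F — 5 pairwise wins.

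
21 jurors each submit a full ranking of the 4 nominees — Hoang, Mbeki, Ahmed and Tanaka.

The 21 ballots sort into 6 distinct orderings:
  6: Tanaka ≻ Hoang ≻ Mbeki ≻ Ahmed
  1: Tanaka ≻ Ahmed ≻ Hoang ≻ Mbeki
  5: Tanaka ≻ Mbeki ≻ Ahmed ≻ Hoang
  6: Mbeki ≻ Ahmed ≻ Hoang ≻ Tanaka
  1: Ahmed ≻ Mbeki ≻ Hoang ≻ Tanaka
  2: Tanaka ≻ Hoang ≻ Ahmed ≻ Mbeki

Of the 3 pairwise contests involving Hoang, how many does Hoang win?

Hoang against each rival (21 jurors):
Hoang vs Mbeki: Hoang is ranked higher on 6+1+2 = 9 ballots, Mbeki on 12. Mbeki wins 12–9.
Hoang–Ahmed: Ahmed 13–8.
Hoang–Tanaka: Tanaka 14–7.
Hoang beats no one; loses to Mbeki, Ahmed, Tanaka — 0 pairwise wins.

0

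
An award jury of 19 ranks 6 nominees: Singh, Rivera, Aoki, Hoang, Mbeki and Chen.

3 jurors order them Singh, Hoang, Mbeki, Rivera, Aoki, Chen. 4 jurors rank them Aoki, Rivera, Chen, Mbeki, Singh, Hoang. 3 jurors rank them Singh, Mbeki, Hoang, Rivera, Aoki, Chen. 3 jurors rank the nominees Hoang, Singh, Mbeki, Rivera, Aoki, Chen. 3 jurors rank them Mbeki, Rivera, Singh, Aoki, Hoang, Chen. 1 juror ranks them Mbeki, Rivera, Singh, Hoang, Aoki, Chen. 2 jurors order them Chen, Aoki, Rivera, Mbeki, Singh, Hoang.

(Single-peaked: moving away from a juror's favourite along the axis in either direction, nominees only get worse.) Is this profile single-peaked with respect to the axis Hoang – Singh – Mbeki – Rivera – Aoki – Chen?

yes

Axis positions: Hoang=1, Singh=2, Mbeki=3, Rivera=4, Aoki=5, Chen=6.
Bloc 1 (peak Singh at position 2): ranking walks positions 2-1-3-4-5-6, expanding outward from the peak — single-peaked.
Bloc 2 (peak Aoki at position 5): ranking walks positions 5-4-6-3-2-1, expanding outward from the peak — single-peaked.
Bloc 3 (peak Singh at position 2): ranking walks positions 2-3-1-4-5-6, expanding outward from the peak — single-peaked.
Bloc 4 (peak Hoang at position 1): ranking walks positions 1-2-3-4-5-6, expanding outward from the peak — single-peaked.
Bloc 5 (peak Mbeki at position 3): ranking walks positions 3-4-2-5-1-6, expanding outward from the peak — single-peaked.
Bloc 6 (peak Mbeki at position 3): ranking walks positions 3-4-2-1-5-6, expanding outward from the peak — single-peaked.
Bloc 7 (peak Chen at position 6): ranking walks positions 6-5-4-3-2-1, expanding outward from the peak — single-peaked.
Every ranking is single-peaked on this axis.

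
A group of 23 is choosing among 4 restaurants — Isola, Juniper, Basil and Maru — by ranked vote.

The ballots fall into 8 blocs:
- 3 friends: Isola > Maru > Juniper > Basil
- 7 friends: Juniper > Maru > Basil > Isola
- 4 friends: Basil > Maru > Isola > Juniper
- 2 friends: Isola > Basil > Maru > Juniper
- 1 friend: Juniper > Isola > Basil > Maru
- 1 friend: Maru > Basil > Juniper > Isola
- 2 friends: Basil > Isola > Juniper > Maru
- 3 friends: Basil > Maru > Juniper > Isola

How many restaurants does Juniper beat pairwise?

1

Juniper against each rival (23 friends):
Juniper vs Isola: Juniper wins 12–11.
Juniper vs Basil: Basil, 12–11.
Juniper–Maru: Maru 13–10.
Juniper beats Isola; loses to Basil, Maru — 1 pairwise win.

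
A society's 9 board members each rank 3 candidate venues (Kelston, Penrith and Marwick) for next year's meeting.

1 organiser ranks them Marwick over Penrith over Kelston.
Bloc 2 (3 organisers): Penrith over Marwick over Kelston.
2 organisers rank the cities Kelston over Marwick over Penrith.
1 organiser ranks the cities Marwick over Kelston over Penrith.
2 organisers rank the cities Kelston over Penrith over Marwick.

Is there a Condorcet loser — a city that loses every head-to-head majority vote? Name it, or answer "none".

none

Head-to-head results (9 organisers):
Kelston vs Penrith: Kelston wins 5–4.
Kelston vs Marwick: Marwick wins 5–4.
Penrith vs Marwick: Penrith is ranked higher on 3+2 = 5 ballots, Marwick on 4. Penrith wins 5–4.
Each city has at least one pairwise win (Kelston beats Penrith; Penrith beats Marwick; Marwick beats Kelston) — no Condorcet loser.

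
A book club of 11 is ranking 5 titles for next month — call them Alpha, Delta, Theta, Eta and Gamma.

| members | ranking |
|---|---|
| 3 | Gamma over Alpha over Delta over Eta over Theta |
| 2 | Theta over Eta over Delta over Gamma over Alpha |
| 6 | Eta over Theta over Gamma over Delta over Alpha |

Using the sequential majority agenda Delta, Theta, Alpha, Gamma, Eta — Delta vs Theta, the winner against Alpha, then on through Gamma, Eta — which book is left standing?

Eta

Round 1: Delta vs Theta — 3–8, Theta advances.
Round 2: Theta vs Alpha — 8–3, Theta advances.
Round 3: Theta vs Gamma — 8–3, Theta advances.
Round 4: Theta vs Eta — 2–9, Eta advances.
Eta survives the agenda.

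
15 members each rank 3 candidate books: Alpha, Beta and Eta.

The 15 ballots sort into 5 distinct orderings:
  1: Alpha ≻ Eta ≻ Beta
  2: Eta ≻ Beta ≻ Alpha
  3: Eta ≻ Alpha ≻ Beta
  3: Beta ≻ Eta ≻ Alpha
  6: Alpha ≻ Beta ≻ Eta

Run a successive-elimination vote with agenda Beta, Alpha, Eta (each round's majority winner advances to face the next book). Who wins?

Round 1: Beta vs Alpha — 5–10, Alpha advances.
Round 2: Alpha vs Eta — 7–8, Eta advances.
The agenda winner is Eta.

Eta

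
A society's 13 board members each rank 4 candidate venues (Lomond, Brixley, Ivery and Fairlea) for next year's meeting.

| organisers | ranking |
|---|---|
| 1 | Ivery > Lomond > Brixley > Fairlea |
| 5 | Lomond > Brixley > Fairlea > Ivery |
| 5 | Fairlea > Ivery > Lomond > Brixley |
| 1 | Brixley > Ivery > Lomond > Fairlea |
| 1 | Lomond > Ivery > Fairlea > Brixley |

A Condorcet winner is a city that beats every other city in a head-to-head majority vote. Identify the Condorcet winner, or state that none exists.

Head-to-head results (13 organisers):
Lomond vs Brixley: Lomond, 12–1.
Lomond vs Ivery: Ivery wins 7–6.
Lomond vs Fairlea: Lomond, 8–5.
Brixley–Ivery: Ivery 7–6.
Brixley–Fairlea: Brixley 7–6.
Ivery–Fairlea: Fairlea 10–3.
Every city loses at least once (Lomond loses to Ivery; Brixley loses to Lomond; Ivery loses to Fairlea; Fairlea loses to Lomond). The majority relation contains the cycle Lomond beats Fairlea beats Ivery beats Lomond, so there is no Condorcet winner.

none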